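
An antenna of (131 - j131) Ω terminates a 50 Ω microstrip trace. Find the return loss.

RL ≈ 3.23 dB

Γ = (81 − j131)/(181 − j131), |Γ| = 0.689
RL = −20·log₁₀|Γ| = −20·log₁₀(0.689)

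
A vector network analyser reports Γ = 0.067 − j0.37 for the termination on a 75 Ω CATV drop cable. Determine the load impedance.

Z_L = Z_0·(1 + Γ)/(1 − Γ) = 75·(1.07 − j0.37)/(0.933 + j0.37)

Z_L ≈ 63.9 − j55.1 Ω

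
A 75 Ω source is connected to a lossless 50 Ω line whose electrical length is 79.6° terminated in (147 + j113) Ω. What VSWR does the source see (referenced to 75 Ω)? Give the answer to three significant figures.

tan(βl) = 5.45
Z_in = Z_0·(Z_L + jZ_0·tanβl)/(Z_0 + jZ_L·tanβl) = 11.7 − j17.5 Ω
Γ_s = (Z_in − Z_s)/(Z_in + Z_s) = (-63.3 − j17.5)/(86.7 − j17.5), |Γ_s| = 0.742
VSWR = (1 + |Γ_s|)/(1 − |Γ_s|)

VSWR ≈ 6.75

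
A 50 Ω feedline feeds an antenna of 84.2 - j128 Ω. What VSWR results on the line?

VSWR ≈ 6

Γ = (Z_L − Z_0)/(Z_L + Z_0) = (34.2 − j128)/(134.2 − j128)
|Γ| = 132/185 = 0.714
VSWR = (1 + |Γ|)/(1 − |Γ|) = 1.71/0.286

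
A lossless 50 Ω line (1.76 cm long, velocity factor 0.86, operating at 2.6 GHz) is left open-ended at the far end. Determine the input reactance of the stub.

X_in ≈ -24.5 Ω (capacitive)

λ = v/f = 0.86·c / 2.6 GHz = 0.0992 m
βl = 2π·l/λ = 2π × 0.177 = 63.9°
tan(βl) = 2.04
For an open-ended stub, Z_in = −jZ_0·cot(βl) = −jZ_0/tan(βl)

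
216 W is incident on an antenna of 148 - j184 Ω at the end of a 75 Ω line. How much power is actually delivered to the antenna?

P_delivered ≈ 115 W

|Γ| = |(73 − j184)/(223 − j184)| = 0.685
|Γ|² = 0.469
P_refl = |Γ|²·P_inc = 101 W, P_del = (1 − |Γ|²)·P_inc = 115 W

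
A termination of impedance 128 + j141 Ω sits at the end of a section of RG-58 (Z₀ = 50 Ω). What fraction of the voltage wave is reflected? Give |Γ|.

|Γ| ≈ 0.71

Γ = (Z_L − Z_0)/(Z_L + Z_0) = (78 + j141)/(178 + j141)
|Γ| = 161/227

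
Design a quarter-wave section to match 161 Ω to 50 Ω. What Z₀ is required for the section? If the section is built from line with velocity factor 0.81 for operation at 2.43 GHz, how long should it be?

Z_qwt = √(Z_0·R_L) = √(50 × 161) = √8050
λ = 0.81·c/f = 0.1 m, so l = λ/4 = 0.025 m

Z_qwt ≈ 89.7 Ω; length ≈ 2.5 cm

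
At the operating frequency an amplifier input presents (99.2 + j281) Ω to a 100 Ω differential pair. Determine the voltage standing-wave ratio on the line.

VSWR ≈ 9.86

Γ = (Z_L − Z_0)/(Z_L + Z_0) = (-0.8 + j281)/(199.2 + j281)
|Γ| = 281/344 = 0.816
VSWR = (1 + |Γ|)/(1 − |Γ|) = 1.82/0.184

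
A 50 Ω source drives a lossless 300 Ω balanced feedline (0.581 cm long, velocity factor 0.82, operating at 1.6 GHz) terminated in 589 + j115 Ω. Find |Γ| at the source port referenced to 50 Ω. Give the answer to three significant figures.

|Γ| ≈ 0.849

λ = v/f = 0.82·c / 1.6 GHz = 0.154 m
βl = 2π·l/λ = 2π × 0.0378 = 13.6°
tan(βl) = 0.242
Z_in = Z_0·(Z_L + jZ_0·tanβl)/(Z_0 + jZ_L·tanβl) = 594 − j105 Ω
Γ_s = (Z_in − Z_s)/(Z_in + Z_s) = (544 − j105)/(644 − j105), |Γ_s| = 0.849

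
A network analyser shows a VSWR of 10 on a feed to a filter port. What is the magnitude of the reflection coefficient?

|Γ| = (S − 1)/(S + 1) = (10 − 1)/(10 + 1) = 9/11

|Γ| ≈ 0.818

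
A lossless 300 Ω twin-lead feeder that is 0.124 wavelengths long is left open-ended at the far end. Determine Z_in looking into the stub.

Z_in ≈ −j304 Ω

βl = 2π × 0.124 = 44.6°
tan(βl) = 0.988
For an open-ended stub, Z_in = −jZ_0·cot(βl) = −jZ_0/tan(βl)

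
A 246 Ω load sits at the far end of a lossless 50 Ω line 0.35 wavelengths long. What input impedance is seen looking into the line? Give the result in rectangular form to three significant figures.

Z_in ≈ 15.2 + j34.1 Ω

βl = 2π × 0.35 = 126°
tan(βl) = tan(126°) = -1.38
Z_in = Z_0·(Z_L + jZ_0·tanβl)/(Z_0 + jZ_L·tanβl)
     = 50·(246 − j68.8)/(50 − j339)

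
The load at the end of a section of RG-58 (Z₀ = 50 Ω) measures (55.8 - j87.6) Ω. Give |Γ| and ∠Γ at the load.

Γ = (Z_L − Z_0)/(Z_L + Z_0) = (5.8 − j87.6)/(105.8 − j87.6)
|Γ| = 87.8/137 = 0.639

Γ ≈ 0.639 ∠ -46.6°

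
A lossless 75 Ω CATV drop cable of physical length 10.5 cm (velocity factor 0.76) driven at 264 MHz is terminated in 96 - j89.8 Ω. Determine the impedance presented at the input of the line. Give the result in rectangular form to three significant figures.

Z_in ≈ 30.1 − j25.6 Ω

λ = v/f = 0.76·c / 264 MHz = 0.864 m
βl = 2π·l/λ = 2π × 0.122 = 43.8°
tan(βl) = tan(43.8°) = 0.958
Z_in = Z_0·(Z_L + jZ_0·tanβl)/(Z_0 + jZ_L·tanβl)
     = 75·(96 − j18)/(161 + j92)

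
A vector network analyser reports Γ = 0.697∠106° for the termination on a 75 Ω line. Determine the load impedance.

Z_L ≈ 20.6 + j53.7 Ω

Z_L = Z_0·(1 + Γ)/(1 − Γ) = 75·(0.808 + j0.67)/(1.19 − j0.67)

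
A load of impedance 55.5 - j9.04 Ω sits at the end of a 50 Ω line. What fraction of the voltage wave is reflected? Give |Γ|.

|Γ| ≈ 0.0999

Γ = (Z_L − Z_0)/(Z_L + Z_0) = (5.5 − j9.04)/(105.5 − j9.04)
|Γ| = 10.6/106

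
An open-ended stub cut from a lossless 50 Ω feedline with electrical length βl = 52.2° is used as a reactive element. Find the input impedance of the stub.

tan(βl) = 1.29
For an open-ended stub, Z_in = −jZ_0·cot(βl) = −jZ_0/tan(βl)

Z_in ≈ −j38.8 Ω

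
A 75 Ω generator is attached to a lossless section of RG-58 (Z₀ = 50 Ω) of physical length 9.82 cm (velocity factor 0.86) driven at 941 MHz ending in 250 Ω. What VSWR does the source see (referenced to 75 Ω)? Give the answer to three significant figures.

VSWR ≈ 5.88

λ = v/f = 0.86·c / 941 MHz = 0.274 m
βl = 2π·l/λ = 2π × 0.358 = 129°
tan(βl) = -1.24
Z_in = Z_0·(Z_L + jZ_0·tanβl)/(Z_0 + jZ_L·tanβl) = 16.1 + j37.8 Ω
Γ_s = (Z_in − Z_s)/(Z_in + Z_s) = (-58.9 + j37.8)/(91.1 + j37.8), |Γ_s| = 0.709
VSWR = (1 + |Γ_s|)/(1 − |Γ_s|)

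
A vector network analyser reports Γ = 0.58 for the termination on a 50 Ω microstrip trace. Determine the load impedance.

Z_L = Z_0·(1 + Γ)/(1 − Γ) = 50·(1.58)/(0.42)

Z_L ≈ 188 Ω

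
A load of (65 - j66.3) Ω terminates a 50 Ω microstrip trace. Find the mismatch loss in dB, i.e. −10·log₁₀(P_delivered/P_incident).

mismatch loss ≈ 1.32 dB

Γ = (15 − j66.3)/(115 − j66.3), |Γ| = 0.512
|Γ|² = 0.262, so P_del/P_inc = 1 − |Γ|² = 0.738
ML = −10·log₁₀(1 − |Γ|²)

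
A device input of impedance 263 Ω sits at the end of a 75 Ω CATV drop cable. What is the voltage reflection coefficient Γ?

Γ = 0.556

Γ = (Z_L − Z_0)/(Z_L + Z_0) = (263 − 75)/(263 + 75) = 188/338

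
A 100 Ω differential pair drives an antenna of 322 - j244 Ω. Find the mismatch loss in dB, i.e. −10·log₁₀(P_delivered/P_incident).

mismatch loss ≈ 2.66 dB

Γ = (222 − j244)/(422 − j244), |Γ| = 0.677
|Γ|² = 0.458, so P_del/P_inc = 1 − |Γ|² = 0.542
ML = −10·log₁₀(1 − |Γ|²)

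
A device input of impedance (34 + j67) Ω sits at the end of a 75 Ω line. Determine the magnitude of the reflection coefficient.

|Γ| ≈ 0.614

Γ = (Z_L − Z_0)/(Z_L + Z_0) = (-41 + j67)/(109 + j67)
|Γ| = 78.5/128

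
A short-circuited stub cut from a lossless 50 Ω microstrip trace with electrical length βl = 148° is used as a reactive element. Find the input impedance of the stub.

Z_in ≈ −j31.2 Ω

tan(βl) = -0.625
For a short-circuited stub, Z_in = jZ_0·tan(βl)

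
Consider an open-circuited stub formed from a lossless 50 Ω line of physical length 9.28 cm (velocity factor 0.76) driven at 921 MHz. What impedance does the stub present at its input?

λ = v/f = 0.76·c / 921 MHz = 0.248 m
βl = 2π·l/λ = 2π × 0.375 = 135°
tan(βl) = -1
For an open-circuited stub, Z_in = −jZ_0·cot(βl) = −jZ_0/tan(βl)

Z_in ≈ +j49.9 Ω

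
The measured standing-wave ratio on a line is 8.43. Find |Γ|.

|Γ| ≈ 0.788

|Γ| = (S − 1)/(S + 1) = (8.43 − 1)/(8.43 + 1) = 7.43/9.43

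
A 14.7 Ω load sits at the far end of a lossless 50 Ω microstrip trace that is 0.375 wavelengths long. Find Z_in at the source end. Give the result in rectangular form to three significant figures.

βl = 2π × 0.375 = 135°
tan(βl) = tan(135°) = -1
Z_in = Z_0·(Z_L + jZ_0·tanβl)/(Z_0 + jZ_L·tanβl)
     = 50·(14.7 − j50)/(50 − j14.7)

Z_in ≈ 27.1 − j42 Ω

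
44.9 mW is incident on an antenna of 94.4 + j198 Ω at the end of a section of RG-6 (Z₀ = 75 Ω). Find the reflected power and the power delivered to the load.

|Γ| = |(19.4 + j198)/(169.4 + j198)| = 0.763
|Γ|² = 0.583
P_refl = |Γ|²·P_inc = 26.2 mW, P_del = (1 − |Γ|²)·P_inc = 18.7 mW

P_reflected ≈ 26.2 mW; P_delivered ≈ 18.7 mW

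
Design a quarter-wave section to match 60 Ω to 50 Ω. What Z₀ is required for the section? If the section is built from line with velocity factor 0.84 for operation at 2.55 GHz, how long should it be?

Z_qwt ≈ 54.8 Ω; length ≈ 2.47 cm

Z_qwt = √(Z_0·R_L) = √(50 × 60) = √3000
λ = 0.84·c/f = 0.0988 m, so l = λ/4 = 0.0247 m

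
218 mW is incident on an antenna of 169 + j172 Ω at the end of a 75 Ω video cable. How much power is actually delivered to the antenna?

|Γ| = |(94 + j172)/(244 + j172)| = 0.657
|Γ|² = 0.431
P_refl = |Γ|²·P_inc = 94 mW, P_del = (1 − |Γ|²)·P_inc = 124 mW

P_delivered ≈ 124 mW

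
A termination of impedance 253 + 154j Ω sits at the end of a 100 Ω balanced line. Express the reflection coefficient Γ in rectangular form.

Γ ≈ 0.524 + j0.208

Γ = (Z_L − Z_0)/(Z_L + Z_0) = (153 + j154)/(353 + j154)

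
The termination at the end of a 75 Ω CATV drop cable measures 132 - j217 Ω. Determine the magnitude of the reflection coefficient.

|Γ| ≈ 0.748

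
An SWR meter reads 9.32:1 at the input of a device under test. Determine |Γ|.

|Γ| ≈ 0.806

|Γ| = (S − 1)/(S + 1) = (9.32 − 1)/(9.32 + 1) = 8.32/10.3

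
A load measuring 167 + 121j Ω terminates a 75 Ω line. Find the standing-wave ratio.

Γ = (Z_L − Z_0)/(Z_L + Z_0) = (92 + j121)/(242 + j121)
|Γ| = 152/271 = 0.562
VSWR = (1 + |Γ|)/(1 − |Γ|) = 1.56/0.438

VSWR ≈ 3.56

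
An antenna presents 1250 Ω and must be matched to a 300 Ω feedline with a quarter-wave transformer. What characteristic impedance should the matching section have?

Z_qwt ≈ 612 Ω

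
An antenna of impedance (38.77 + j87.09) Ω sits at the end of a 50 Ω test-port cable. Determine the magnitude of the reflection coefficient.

Γ = (Z_L − Z_0)/(Z_L + Z_0) = (-11.23 + j87.09)/(88.77 + j87.09)
|Γ| = 87.8/124

|Γ| ≈ 0.706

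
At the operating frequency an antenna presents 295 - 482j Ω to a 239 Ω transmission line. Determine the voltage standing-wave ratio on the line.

VSWR ≈ 5.15

Γ = (Z_L − Z_0)/(Z_L + Z_0) = (56 − j482)/(534 − j482)
|Γ| = 485/719 = 0.675
VSWR = (1 + |Γ|)/(1 − |Γ|) = 1.67/0.325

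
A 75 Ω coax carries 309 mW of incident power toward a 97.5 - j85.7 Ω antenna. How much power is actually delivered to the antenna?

P_delivered ≈ 244 mW

|Γ| = |(22.5 − j85.7)/(172.5 − j85.7)| = 0.46
|Γ|² = 0.212
P_refl = |Γ|²·P_inc = 65.4 mW, P_del = (1 − |Γ|²)·P_inc = 244 mW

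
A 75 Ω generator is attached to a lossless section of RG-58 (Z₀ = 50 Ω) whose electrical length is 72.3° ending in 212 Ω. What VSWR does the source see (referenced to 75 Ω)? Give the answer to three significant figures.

VSWR ≈ 6.04

tan(βl) = 3.13
Z_in = Z_0·(Z_L + jZ_0·tanβl)/(Z_0 + jZ_L·tanβl) = 12.9 − j15 Ω
Γ_s = (Z_in − Z_s)/(Z_in + Z_s) = (-62.1 − j15)/(87.9 − j15), |Γ_s| = 0.716
VSWR = (1 + |Γ_s|)/(1 − |Γ_s|)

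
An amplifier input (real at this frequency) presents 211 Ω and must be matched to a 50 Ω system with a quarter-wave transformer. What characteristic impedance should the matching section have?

Z_qwt = √(Z_0·R_L) = √(50 × 211) = √10550

Z_qwt ≈ 103 Ω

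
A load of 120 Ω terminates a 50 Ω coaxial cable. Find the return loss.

Γ = (120 − 50)/(120 + 50) = 0.412
RL = −20·log₁₀|Γ| = −20·log₁₀(0.412)

RL ≈ 7.71 dB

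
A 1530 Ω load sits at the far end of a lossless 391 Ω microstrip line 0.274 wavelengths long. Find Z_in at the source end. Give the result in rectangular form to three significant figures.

βl = 2π × 0.274 = 98.6°
tan(βl) = tan(98.6°) = -6.58
Z_in = Z_0·(Z_L + jZ_0·tanβl)/(Z_0 + jZ_L·tanβl)
     = 391·(1530 − j2570)/(391 − j10100)

Z_in ≈ 102 + j55.4 Ω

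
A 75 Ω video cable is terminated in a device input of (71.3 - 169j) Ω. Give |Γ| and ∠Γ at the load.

Γ ≈ 0.756 ∠ -42.1°

Γ = (Z_L − Z_0)/(Z_L + Z_0) = (-3.7 − j169)/(146.3 − j169)
|Γ| = 169/224 = 0.756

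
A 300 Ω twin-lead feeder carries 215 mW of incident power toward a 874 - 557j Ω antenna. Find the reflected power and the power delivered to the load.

|Γ| = |(574 − j557)/(1174 − j557)| = 0.616
|Γ|² = 0.379
P_refl = |Γ|²·P_inc = 81.5 mW, P_del = (1 − |Γ|²)·P_inc = 134 mW

P_reflected ≈ 81.5 mW; P_delivered ≈ 134 mW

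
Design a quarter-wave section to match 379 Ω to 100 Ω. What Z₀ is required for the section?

Z_qwt ≈ 195 Ω

Z_qwt = √(Z_0·R_L) = √(100 × 379) = √37900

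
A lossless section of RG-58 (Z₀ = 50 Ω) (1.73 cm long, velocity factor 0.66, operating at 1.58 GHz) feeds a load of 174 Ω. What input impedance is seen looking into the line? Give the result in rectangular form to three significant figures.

λ = v/f = 0.66·c / 1.58 GHz = 0.125 m
βl = 2π·l/λ = 2π × 0.138 = 49.7°
tan(βl) = tan(49.7°) = 1.18
Z_in = Z_0·(Z_L + jZ_0·tanβl)/(Z_0 + jZ_L·tanβl)
     = 50·(174 + j59)/(50 + j205)

Z_in ≈ 23.3 − j36.7 Ω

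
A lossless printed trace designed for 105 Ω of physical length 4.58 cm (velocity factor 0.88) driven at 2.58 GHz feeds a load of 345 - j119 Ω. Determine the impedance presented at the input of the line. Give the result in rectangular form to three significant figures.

λ = v/f = 0.88·c / 2.58 GHz = 0.102 m
βl = 2π·l/λ = 2π × 0.448 = 161°
tan(βl) = tan(161°) = -0.342
Z_in = Z_0·(Z_L + jZ_0·tanβl)/(Z_0 + jZ_L·tanβl)
     = 105·(345 − j155)/(64.3 − j118)

Z_in ≈ 235 + j179 Ω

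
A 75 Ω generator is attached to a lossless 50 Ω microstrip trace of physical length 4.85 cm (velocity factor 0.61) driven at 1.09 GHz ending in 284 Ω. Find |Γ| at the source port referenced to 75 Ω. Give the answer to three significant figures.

λ = v/f = 0.61·c / 1.09 GHz = 0.168 m
βl = 2π·l/λ = 2π × 0.289 = 104°
tan(βl) = -4.01
Z_in = Z_0·(Z_L + jZ_0·tanβl)/(Z_0 + jZ_L·tanβl) = 9.33 + j12.1 Ω
Γ_s = (Z_in − Z_s)/(Z_in + Z_s) = (-65.7 + j12.1)/(84.3 + j12.1), |Γ_s| = 0.784

|Γ| ≈ 0.784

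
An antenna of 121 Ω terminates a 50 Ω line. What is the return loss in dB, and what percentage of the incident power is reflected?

RL ≈ 7.63 dB; 17.2% of incident power reflected

Γ = (121 − 50)/(121 + 50) = 0.415
RL = −20·log₁₀(0.415) = 7.63 dB
P_refl/P_inc = |Γ|² = 0.172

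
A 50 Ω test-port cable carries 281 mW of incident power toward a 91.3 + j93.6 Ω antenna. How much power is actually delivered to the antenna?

|Γ| = |(41.3 + j93.6)/(141.3 + j93.6)| = 0.604
|Γ|² = 0.364
P_refl = |Γ|²·P_inc = 102 mW, P_del = (1 − |Γ|²)·P_inc = 179 mW

P_delivered ≈ 179 mW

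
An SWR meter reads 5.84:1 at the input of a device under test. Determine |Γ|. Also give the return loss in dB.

|Γ| ≈ 0.708; return loss ≈ 3 dB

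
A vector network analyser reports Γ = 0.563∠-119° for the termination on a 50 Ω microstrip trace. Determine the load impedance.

Z_L = Z_0·(1 + Γ)/(1 − Γ) = 50·(0.727 − j0.492)/(1.27 + j0.492)

Z_L ≈ 18.3 − j26.4 Ω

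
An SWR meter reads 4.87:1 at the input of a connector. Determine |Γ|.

|Γ| ≈ 0.659

|Γ| = (S − 1)/(S + 1) = (4.87 − 1)/(4.87 + 1) = 3.87/5.87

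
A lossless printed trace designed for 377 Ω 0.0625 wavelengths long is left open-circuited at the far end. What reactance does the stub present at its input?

X_in ≈ -910 Ω (capacitive)

βl = 2π × 0.0625 = 22.5°
tan(βl) = 0.414
For an open-circuited stub, Z_in = −jZ_0·cot(βl) = −jZ_0/tan(βl)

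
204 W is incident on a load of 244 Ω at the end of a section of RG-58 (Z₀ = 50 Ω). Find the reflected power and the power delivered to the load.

P_reflected ≈ 88.8 W; P_delivered ≈ 115 W

Γ = (244 − 50)/(244 + 50) = 0.66
|Γ|² = 0.435
P_refl = |Γ|²·P_inc = 88.8 W, P_del = (1 − |Γ|²)·P_inc = 115 W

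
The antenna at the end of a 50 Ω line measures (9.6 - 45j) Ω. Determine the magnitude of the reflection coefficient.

|Γ| ≈ 0.81

Γ = (Z_L − Z_0)/(Z_L + Z_0) = (-40.4 − j45)/(59.6 − j45)
|Γ| = 60.5/74.7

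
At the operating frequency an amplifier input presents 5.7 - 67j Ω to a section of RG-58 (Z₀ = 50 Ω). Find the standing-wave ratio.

Γ = (Z_L − Z_0)/(Z_L + Z_0) = (-44.3 − j67)/(55.7 − j67)
|Γ| = 80.3/87.1 = 0.922
VSWR = (1 + |Γ|)/(1 − |Γ|) = 1.92/0.0781

VSWR ≈ 24.6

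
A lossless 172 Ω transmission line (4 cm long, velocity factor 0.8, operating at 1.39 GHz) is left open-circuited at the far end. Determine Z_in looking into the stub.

Z_in ≈ −j19.9 Ω

λ = v/f = 0.8·c / 1.39 GHz = 0.173 m
βl = 2π·l/λ = 2π × 0.232 = 83.4°
tan(βl) = 8.64
For an open-circuited stub, Z_in = −jZ_0·cot(βl) = −jZ_0/tan(βl)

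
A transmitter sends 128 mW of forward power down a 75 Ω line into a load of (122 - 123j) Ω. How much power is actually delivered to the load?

P_delivered ≈ 86.9 mW

|Γ| = |(47 − j123)/(197 − j123)| = 0.567
|Γ|² = 0.321
P_refl = |Γ|²·P_inc = 41.1 mW, P_del = (1 − |Γ|²)·P_inc = 86.9 mW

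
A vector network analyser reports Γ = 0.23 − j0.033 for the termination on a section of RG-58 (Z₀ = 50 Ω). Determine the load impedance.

Z_L = Z_0·(1 + Γ)/(1 − Γ) = 50·(1.23 − j0.033)/(0.77 + j0.033)

Z_L ≈ 79.6 − j5.56 Ω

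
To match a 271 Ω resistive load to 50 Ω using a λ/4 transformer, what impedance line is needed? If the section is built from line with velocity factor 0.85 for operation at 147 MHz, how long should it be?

Z_qwt = √(Z_0·R_L) = √(50 × 271) = √13550
λ = 0.85·c/f = 1.73 m, so l = λ/4 = 0.434 m

Z_qwt ≈ 116 Ω; length ≈ 43.4 cm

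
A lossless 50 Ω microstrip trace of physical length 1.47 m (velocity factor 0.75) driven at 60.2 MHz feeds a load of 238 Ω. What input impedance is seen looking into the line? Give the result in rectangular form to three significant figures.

λ = v/f = 0.75·c / 60.2 MHz = 3.74 m
βl = 2π·l/λ = 2π × 0.393 = 142°
tan(βl) = tan(142°) = -0.793
Z_in = Z_0·(Z_L + jZ_0·tanβl)/(Z_0 + jZ_L·tanβl)
     = 50·(238 − j39.6)/(50 − j189)

Z_in ≈ 25.4 + j56.3 Ω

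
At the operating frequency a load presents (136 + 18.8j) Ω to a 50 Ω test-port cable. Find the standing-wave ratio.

Γ = (Z_L − Z_0)/(Z_L + Z_0) = (86 + j18.8)/(186 + j18.8)
|Γ| = 88/187 = 0.471
VSWR = (1 + |Γ|)/(1 − |Γ|) = 1.47/0.529

VSWR ≈ 2.78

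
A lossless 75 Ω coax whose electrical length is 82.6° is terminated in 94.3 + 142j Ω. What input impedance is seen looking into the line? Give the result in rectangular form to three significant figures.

Z_in ≈ 20.4 − j38.4 Ω

tan(βl) = tan(82.6°) = 7.7
Z_in = Z_0·(Z_L + jZ_0·tanβl)/(Z_0 + jZ_L·tanβl)
     = 75·(94.3 + j719)/(-1020 + j726)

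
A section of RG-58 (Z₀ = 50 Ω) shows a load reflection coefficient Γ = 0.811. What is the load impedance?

Z_L = Z_0·(1 + Γ)/(1 − Γ) = 50·(1.81)/(0.189)

Z_L ≈ 479 Ω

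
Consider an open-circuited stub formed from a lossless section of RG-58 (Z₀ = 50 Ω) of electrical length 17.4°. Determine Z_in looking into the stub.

Z_in ≈ −j160 Ω

tan(βl) = 0.313
For an open-circuited stub, Z_in = −jZ_0·cot(βl) = −jZ_0/tan(βl)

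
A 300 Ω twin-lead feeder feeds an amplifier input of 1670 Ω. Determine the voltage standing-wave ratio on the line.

Γ = (1670 − 300)/(1670 + 300) = 0.695
VSWR = (1 + 0.695)/(1 − 0.695)

VSWR ≈ 5.57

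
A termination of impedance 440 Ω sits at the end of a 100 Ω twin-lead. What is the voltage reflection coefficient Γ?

Γ = (Z_L − Z_0)/(Z_L + Z_0) = (440 − 100)/(440 + 100) = 340/540

Γ = 0.63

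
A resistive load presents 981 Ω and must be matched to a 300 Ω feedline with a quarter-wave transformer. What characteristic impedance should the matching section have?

Z_qwt = √(Z_0·R_L) = √(300 × 981) = √294300

Z_qwt ≈ 542 Ω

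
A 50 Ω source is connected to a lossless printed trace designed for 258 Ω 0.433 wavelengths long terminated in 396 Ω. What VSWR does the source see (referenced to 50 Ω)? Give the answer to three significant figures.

βl = 2π × 0.433 = 156°
tan(βl) = -0.448
Z_in = Z_0·(Z_L + jZ_0·tanβl)/(Z_0 + jZ_L·tanβl) = 323 + j106 Ω
Γ_s = (Z_in − Z_s)/(Z_in + Z_s) = (273 + j106)/(373 + j106), |Γ_s| = 0.755
VSWR = (1 + |Γ_s|)/(1 − |Γ_s|)

VSWR ≈ 7.17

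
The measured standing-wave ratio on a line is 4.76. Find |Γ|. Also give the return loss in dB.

|Γ| ≈ 0.653; return loss ≈ 3.7 dB

|Γ| = (S − 1)/(S + 1) = (4.76 − 1)/(4.76 + 1) = 3.76/5.76
RL = −20·log₁₀|Γ| = −20·log₁₀(0.653)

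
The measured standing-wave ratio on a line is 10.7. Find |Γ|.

|Γ| ≈ 0.829

|Γ| = (S − 1)/(S + 1) = (10.7 − 1)/(10.7 + 1) = 9.7/11.7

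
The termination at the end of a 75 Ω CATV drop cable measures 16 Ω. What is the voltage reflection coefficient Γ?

Γ = (Z_L − Z_0)/(Z_L + Z_0) = (16 − 75)/(16 + 75) = -59/91

Γ = -0.648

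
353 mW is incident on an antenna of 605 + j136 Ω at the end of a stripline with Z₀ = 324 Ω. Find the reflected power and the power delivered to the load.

|Γ| = |(281 + j136)/(929 + j136)| = 0.332
|Γ|² = 0.111
P_refl = |Γ|²·P_inc = 39 mW, P_del = (1 − |Γ|²)·P_inc = 314 mW

P_reflected ≈ 39 mW; P_delivered ≈ 314 mW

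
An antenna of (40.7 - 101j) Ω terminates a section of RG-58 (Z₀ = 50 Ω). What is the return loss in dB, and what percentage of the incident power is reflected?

RL ≈ 2.53 dB; 55.8% of incident power reflected

Γ = (-9.3 − j101)/(90.7 − j101), |Γ| = 0.747
RL = −20·log₁₀(0.747) = 2.53 dB
P_refl/P_inc = |Γ|² = 0.558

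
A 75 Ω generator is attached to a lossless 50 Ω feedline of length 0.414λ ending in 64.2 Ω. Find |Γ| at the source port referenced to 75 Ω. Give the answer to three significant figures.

βl = 2π × 0.414 = 149°
tan(βl) = -0.6
Z_in = Z_0·(Z_L + jZ_0·tanβl)/(Z_0 + jZ_L·tanβl) = 54.8 + j12.2 Ω
Γ_s = (Z_in − Z_s)/(Z_in + Z_s) = (-20.2 + j12.2)/(130 + j12.2), |Γ_s| = 0.181

|Γ| ≈ 0.181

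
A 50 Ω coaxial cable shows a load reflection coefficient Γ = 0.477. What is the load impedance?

Z_L ≈ 141 Ω

Z_L = Z_0·(1 + Γ)/(1 − Γ) = 50·(1.48)/(0.523)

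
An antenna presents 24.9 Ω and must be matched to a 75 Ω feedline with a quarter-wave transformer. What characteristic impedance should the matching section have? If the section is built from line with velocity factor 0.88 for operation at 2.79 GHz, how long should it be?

Z_qwt = √(Z_0·R_L) = √(75 × 24.9) = √1868
λ = 0.88·c/f = 0.0946 m, so l = λ/4 = 0.0237 m

Z_qwt ≈ 43.2 Ω; length ≈ 2.37 cm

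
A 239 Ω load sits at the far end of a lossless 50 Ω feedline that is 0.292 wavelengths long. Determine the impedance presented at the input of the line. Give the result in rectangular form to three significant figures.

Z_in ≈ 11.2 + j12.9 Ω

βl = 2π × 0.292 = 105°
tan(βl) = tan(105°) = -3.7
Z_in = Z_0·(Z_L + jZ_0·tanβl)/(Z_0 + jZ_L·tanβl)
     = 50·(239 − j185)/(50 − j885)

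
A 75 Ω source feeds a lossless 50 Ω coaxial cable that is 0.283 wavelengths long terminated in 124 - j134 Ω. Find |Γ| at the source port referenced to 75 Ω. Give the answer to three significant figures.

βl = 2π × 0.283 = 102°
tan(βl) = -4.75
Z_in = Z_0·(Z_L + jZ_0·tanβl)/(Z_0 + jZ_L·tanβl) = 10.6 + j21 Ω
Γ_s = (Z_in − Z_s)/(Z_in + Z_s) = (-64.4 + j21)/(85.6 + j21), |Γ_s| = 0.769

|Γ| ≈ 0.769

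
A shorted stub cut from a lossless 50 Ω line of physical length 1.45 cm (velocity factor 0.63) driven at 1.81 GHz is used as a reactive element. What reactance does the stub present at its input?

λ = v/f = 0.63·c / 1.81 GHz = 0.104 m
βl = 2π·l/λ = 2π × 0.139 = 50°
tan(βl) = 1.19
For a shorted stub, Z_in = jZ_0·tan(βl)

X_in ≈ 59.6 Ω (inductive)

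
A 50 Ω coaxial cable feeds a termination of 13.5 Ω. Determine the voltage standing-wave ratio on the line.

For a purely resistive load, VSWR = R_L/Z_0 or Z_0/R_L (whichever > 1) = 50/13.5

VSWR ≈ 3.7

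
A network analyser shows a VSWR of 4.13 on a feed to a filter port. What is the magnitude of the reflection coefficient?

|Γ| ≈ 0.61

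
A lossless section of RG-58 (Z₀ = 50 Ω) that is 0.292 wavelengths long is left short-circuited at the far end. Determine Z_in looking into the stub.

βl = 2π × 0.292 = 105°
tan(βl) = -3.7
For a short-circuited stub, Z_in = jZ_0·tan(βl)

Z_in ≈ −j185 Ω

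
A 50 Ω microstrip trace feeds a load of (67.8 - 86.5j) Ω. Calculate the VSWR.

Γ = (Z_L − Z_0)/(Z_L + Z_0) = (17.8 − j86.5)/(117.8 − j86.5)
|Γ| = 88.3/146 = 0.604
VSWR = (1 + |Γ|)/(1 − |Γ|) = 1.6/0.396

VSWR ≈ 4.05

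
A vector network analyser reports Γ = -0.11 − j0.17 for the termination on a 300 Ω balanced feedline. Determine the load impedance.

Z_L = Z_0·(1 + Γ)/(1 − Γ) = 300·(0.89 − j0.17)/(1.11 + j0.17)

Z_L ≈ 228 − j80.9 Ω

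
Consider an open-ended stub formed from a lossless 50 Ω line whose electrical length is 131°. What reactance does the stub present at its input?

tan(βl) = -1.15
For an open-ended stub, Z_in = −jZ_0·cot(βl) = −jZ_0/tan(βl)

X_in ≈ 43.5 Ω (inductive)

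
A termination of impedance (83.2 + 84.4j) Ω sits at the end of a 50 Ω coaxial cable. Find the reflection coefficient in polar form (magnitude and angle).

Γ ≈ 0.575 ∠ 36.2°

Γ = (Z_L − Z_0)/(Z_L + Z_0) = (33.2 + j84.4)/(133.2 + j84.4)
|Γ| = 90.7/158 = 0.575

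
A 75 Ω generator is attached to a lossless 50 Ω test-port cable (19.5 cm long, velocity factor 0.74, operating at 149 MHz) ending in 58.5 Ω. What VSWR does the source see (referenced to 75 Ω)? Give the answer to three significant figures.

VSWR ≈ 1.56

λ = v/f = 0.74·c / 149 MHz = 1.49 m
βl = 2π·l/λ = 2π × 0.131 = 47.1°
tan(βl) = 1.08
Z_in = Z_0·(Z_L + jZ_0·tanβl)/(Z_0 + jZ_L·tanβl) = 48.8 − j7.68 Ω
Γ_s = (Z_in − Z_s)/(Z_in + Z_s) = (-26.2 − j7.68)/(124 − j7.68), |Γ_s| = 0.22
VSWR = (1 + |Γ_s|)/(1 − |Γ_s|)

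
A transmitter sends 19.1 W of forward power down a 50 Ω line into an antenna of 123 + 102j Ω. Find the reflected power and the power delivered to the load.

P_reflected ≈ 7.45 W; P_delivered ≈ 11.6 W

|Γ| = |(73 + j102)/(173 + j102)| = 0.625
|Γ|² = 0.39
P_refl = |Γ|²·P_inc = 7.45 W, P_del = (1 − |Γ|²)·P_inc = 11.6 W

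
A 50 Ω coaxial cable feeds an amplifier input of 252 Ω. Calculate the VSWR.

For a purely resistive load, VSWR = R_L/Z_0 or Z_0/R_L (whichever > 1) = 252/50

VSWR ≈ 5.04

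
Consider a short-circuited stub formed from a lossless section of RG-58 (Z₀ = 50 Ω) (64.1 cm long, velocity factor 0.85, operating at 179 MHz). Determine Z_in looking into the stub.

λ = v/f = 0.85·c / 179 MHz = 1.42 m
βl = 2π·l/λ = 2π × 0.45 = 162°
tan(βl) = -0.325
For a short-circuited stub, Z_in = jZ_0·tan(βl)

Z_in ≈ −j16.3 Ω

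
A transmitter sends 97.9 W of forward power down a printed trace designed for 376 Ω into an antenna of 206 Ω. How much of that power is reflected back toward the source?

Γ = (206 − 376)/(206 + 376) = -0.292
|Γ|² = 0.0853
P_refl = |Γ|²·P_inc = 8.35 W, P_del = (1 − |Γ|²)·P_inc = 89.5 W

P_reflected ≈ 8.35 W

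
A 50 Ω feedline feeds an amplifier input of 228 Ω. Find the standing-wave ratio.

VSWR ≈ 4.56

Γ = (228 − 50)/(228 + 50) = 0.64
VSWR = (1 + 0.64)/(1 − 0.64)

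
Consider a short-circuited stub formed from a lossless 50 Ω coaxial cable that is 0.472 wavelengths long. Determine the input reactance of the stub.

βl = 2π × 0.472 = 170°
tan(βl) = -0.178
For a short-circuited stub, Z_in = jZ_0·tan(βl)

X_in ≈ -8.89 Ω (capacitive)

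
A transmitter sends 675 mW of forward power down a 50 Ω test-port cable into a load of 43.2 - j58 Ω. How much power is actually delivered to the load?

P_delivered ≈ 484 mW

|Γ| = |(-6.8 − j58)/(93.2 − j58)| = 0.532
|Γ|² = 0.283
P_refl = |Γ|²·P_inc = 191 mW, P_del = (1 − |Γ|²)·P_inc = 484 mW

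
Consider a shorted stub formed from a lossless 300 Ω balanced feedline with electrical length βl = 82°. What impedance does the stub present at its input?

Z_in ≈ +j2130 Ω

tan(βl) = 7.12
For a shorted stub, Z_in = jZ_0·tan(βl)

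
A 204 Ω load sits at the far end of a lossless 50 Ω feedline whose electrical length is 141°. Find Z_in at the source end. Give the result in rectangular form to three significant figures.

Z_in ≈ 28.3 + j53.2 Ω

tan(βl) = tan(141°) = -0.81
Z_in = Z_0·(Z_L + jZ_0·tanβl)/(Z_0 + jZ_L·tanβl)
     = 50·(204 − j40.5)/(50 − j165)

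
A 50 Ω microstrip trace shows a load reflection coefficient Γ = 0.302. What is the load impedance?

Z_L ≈ 93.3 Ω

Z_L = Z_0·(1 + Γ)/(1 − Γ) = 50·(1.3)/(0.698)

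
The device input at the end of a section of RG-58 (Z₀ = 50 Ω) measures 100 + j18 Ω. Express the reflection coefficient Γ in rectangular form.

Γ ≈ 0.343 + j0.0789

Γ = (Z_L − Z_0)/(Z_L + Z_0) = (50 + j18)/(150 + j18)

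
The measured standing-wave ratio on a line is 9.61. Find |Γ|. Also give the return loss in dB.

|Γ| ≈ 0.811; return loss ≈ 1.81 dB

|Γ| = (S − 1)/(S + 1) = (9.61 − 1)/(9.61 + 1) = 8.61/10.6
RL = −20·log₁₀|Γ| = −20·log₁₀(0.811)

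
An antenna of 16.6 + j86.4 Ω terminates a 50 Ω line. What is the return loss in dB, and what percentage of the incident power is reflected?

Γ = (-33.4 + j86.4)/(66.6 + j86.4), |Γ| = 0.849
RL = −20·log₁₀(0.849) = 1.42 dB
P_refl/P_inc = |Γ|² = 0.721

RL ≈ 1.42 dB; 72.1% of incident power reflected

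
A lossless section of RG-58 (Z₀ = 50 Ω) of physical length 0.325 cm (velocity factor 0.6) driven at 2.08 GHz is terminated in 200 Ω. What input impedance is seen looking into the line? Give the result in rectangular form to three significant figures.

λ = v/f = 0.6·c / 2.08 GHz = 0.0865 m
βl = 2π·l/λ = 2π × 0.0376 = 13.5°
tan(βl) = tan(13.5°) = 0.24
Z_in = Z_0·(Z_L + jZ_0·tanβl)/(Z_0 + jZ_L·tanβl)
     = 50·(200 + j12)/(50 + j48.1)

Z_in ≈ 110 − j93.7 Ω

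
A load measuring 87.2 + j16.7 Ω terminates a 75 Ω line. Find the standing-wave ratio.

VSWR ≈ 1.29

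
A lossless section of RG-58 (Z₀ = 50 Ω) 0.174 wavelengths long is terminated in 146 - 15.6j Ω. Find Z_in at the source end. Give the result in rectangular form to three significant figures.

βl = 2π × 0.174 = 62.6°
tan(βl) = tan(62.6°) = 1.93
Z_in = Z_0·(Z_L + jZ_0·tanβl)/(Z_0 + jZ_L·tanβl)
     = 50·(146 + j81)/(80.1 + j282)

Z_in ≈ 20.1 − j20.2 Ω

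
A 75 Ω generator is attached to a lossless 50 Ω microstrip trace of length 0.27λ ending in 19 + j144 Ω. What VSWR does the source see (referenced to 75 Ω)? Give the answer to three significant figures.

VSWR ≈ 36.4

βl = 2π × 0.27 = 97.2°
tan(βl) = -7.92
Z_in = Z_0·(Z_L + jZ_0·tanβl)/(Z_0 + jZ_L·tanβl) = 2.1 − j10.3 Ω
Γ_s = (Z_in − Z_s)/(Z_in + Z_s) = (-72.9 − j10.3)/(77.1 − j10.3), |Γ_s| = 0.946
VSWR = (1 + |Γ_s|)/(1 − |Γ_s|)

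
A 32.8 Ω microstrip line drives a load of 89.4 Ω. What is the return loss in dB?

Γ = (89.4 − 32.8)/(89.4 + 32.8) = 0.463
RL = −20·log₁₀|Γ| = −20·log₁₀(0.463)

RL ≈ 6.69 dB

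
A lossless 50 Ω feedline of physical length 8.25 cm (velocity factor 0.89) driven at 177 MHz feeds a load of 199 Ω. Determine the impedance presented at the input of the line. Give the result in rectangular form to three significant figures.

λ = v/f = 0.89·c / 177 MHz = 1.51 m
βl = 2π·l/λ = 2π × 0.0547 = 19.7°
tan(βl) = tan(19.7°) = 0.358
Z_in = Z_0·(Z_L + jZ_0·tanβl)/(Z_0 + jZ_L·tanβl)
     = 50·(199 + j17.9)/(50 + j71.2)

Z_in ≈ 74.1 − j87.7 Ω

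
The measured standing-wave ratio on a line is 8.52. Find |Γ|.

|Γ| = (S − 1)/(S + 1) = (8.52 − 1)/(8.52 + 1) = 7.52/9.52

|Γ| ≈ 0.79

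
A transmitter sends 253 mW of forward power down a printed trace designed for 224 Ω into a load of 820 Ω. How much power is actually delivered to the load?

P_delivered ≈ 171 mW

Γ = (820 − 224)/(820 + 224) = 0.571
|Γ|² = 0.326
P_refl = |Γ|²·P_inc = 82.5 mW, P_del = (1 − |Γ|²)·P_inc = 171 mW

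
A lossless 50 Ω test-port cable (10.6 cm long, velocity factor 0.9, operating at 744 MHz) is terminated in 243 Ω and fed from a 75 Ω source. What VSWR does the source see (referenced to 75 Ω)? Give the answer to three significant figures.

VSWR ≈ 7.02

λ = v/f = 0.9·c / 744 MHz = 0.363 m
βl = 2π·l/λ = 2π × 0.292 = 105°
tan(βl) = -3.69
Z_in = Z_0·(Z_L + jZ_0·tanβl)/(Z_0 + jZ_L·tanβl) = 11 + j12.9 Ω
Γ_s = (Z_in − Z_s)/(Z_in + Z_s) = (-64 + j12.9)/(86 + j12.9), |Γ_s| = 0.751
VSWR = (1 + |Γ_s|)/(1 − |Γ_s|)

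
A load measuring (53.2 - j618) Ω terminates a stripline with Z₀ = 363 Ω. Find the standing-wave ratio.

VSWR ≈ 26.7

Γ = (Z_L − Z_0)/(Z_L + Z_0) = (-309.8 − j618)/(416.2 − j618)
|Γ| = 691/745 = 0.928
VSWR = (1 + |Γ|)/(1 − |Γ|) = 1.93/0.0722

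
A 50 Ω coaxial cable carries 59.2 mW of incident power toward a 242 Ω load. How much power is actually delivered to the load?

Γ = (242 − 50)/(242 + 50) = 0.658
|Γ|² = 0.432
P_refl = |Γ|²·P_inc = 25.6 mW, P_del = (1 − |Γ|²)·P_inc = 33.6 mW

P_delivered ≈ 33.6 mW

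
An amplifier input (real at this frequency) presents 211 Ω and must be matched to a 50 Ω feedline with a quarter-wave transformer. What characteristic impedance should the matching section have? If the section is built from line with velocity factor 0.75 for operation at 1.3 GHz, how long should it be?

Z_qwt ≈ 103 Ω; length ≈ 4.33 cm

Z_qwt = √(Z_0·R_L) = √(50 × 211) = √10550
λ = 0.75·c/f = 0.173 m, so l = λ/4 = 0.0433 m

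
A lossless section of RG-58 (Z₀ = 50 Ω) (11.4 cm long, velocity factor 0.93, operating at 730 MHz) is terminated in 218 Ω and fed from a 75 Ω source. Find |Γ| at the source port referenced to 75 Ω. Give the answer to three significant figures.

|Γ| ≈ 0.723

λ = v/f = 0.93·c / 730 MHz = 0.382 m
βl = 2π·l/λ = 2π × 0.298 = 107°
tan(βl) = -3.19
Z_in = Z_0·(Z_L + jZ_0·tanβl)/(Z_0 + jZ_L·tanβl) = 12.5 + j14.8 Ω
Γ_s = (Z_in − Z_s)/(Z_in + Z_s) = (-62.5 + j14.8)/(87.5 + j14.8), |Γ_s| = 0.723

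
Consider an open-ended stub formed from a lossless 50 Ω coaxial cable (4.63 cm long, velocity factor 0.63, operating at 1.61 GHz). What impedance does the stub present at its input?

Z_in ≈ +j64 Ω

λ = v/f = 0.63·c / 1.61 GHz = 0.117 m
βl = 2π·l/λ = 2π × 0.394 = 142°
tan(βl) = -0.782
For an open-ended stub, Z_in = −jZ_0·cot(βl) = −jZ_0/tan(βl)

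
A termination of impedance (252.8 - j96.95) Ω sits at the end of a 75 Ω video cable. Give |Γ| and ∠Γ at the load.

Γ ≈ 0.592 ∠ -12.1°

Γ = (Z_L − Z_0)/(Z_L + Z_0) = (177.8 − j96.95)/(327.8 − j96.95)
|Γ| = 203/342 = 0.592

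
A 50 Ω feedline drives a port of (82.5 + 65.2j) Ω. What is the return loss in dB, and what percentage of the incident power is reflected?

RL ≈ 6.14 dB; 24.3% of incident power reflected

Γ = (32.5 + j65.2)/(132.5 + j65.2), |Γ| = 0.493
RL = −20·log₁₀(0.493) = 6.14 dB
P_refl/P_inc = |Γ|² = 0.243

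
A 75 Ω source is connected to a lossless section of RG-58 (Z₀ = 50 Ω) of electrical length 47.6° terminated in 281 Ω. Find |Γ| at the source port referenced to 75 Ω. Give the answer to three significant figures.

|Γ| ≈ 0.727

tan(βl) = 1.1
Z_in = Z_0·(Z_L + jZ_0·tanβl)/(Z_0 + jZ_L·tanβl) = 15.9 − j43.1 Ω
Γ_s = (Z_in − Z_s)/(Z_in + Z_s) = (-59.1 − j43.1)/(90.9 − j43.1), |Γ_s| = 0.727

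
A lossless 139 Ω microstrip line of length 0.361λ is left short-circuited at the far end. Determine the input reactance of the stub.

βl = 2π × 0.361 = 130°
tan(βl) = -1.19
For a short-circuited stub, Z_in = jZ_0·tan(βl)

X_in ≈ -166 Ω (capacitive)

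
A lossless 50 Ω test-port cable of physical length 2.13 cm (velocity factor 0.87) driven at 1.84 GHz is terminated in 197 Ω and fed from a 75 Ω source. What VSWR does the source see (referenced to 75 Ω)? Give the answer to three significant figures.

VSWR ≈ 4.81

λ = v/f = 0.87·c / 1.84 GHz = 0.142 m
βl = 2π·l/λ = 2π × 0.15 = 54.1°
tan(βl) = 1.38
Z_in = Z_0·(Z_L + jZ_0·tanβl)/(Z_0 + jZ_L·tanβl) = 18.7 − j32.8 Ω
Γ_s = (Z_in − Z_s)/(Z_in + Z_s) = (-56.3 − j32.8)/(93.7 − j32.8), |Γ_s| = 0.656
VSWR = (1 + |Γ_s|)/(1 − |Γ_s|)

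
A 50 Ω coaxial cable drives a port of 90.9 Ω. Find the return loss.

Γ = (90.9 − 50)/(90.9 + 50) = 0.29
RL = −20·log₁₀|Γ| = −20·log₁₀(0.29)

RL ≈ 10.7 dB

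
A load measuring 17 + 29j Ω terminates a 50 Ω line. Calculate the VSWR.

VSWR ≈ 4.02

Γ = (Z_L − Z_0)/(Z_L + Z_0) = (-33 + j29)/(67 + j29)
|Γ| = 43.9/73 = 0.602
VSWR = (1 + |Γ|)/(1 − |Γ|) = 1.6/0.398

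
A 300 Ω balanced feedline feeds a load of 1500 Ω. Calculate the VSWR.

For a purely resistive load, VSWR = R_L/Z_0 or Z_0/R_L (whichever > 1) = 1500/300

VSWR ≈ 5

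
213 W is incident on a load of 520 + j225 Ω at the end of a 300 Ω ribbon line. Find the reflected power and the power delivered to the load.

P_reflected ≈ 29.2 W; P_delivered ≈ 184 W

|Γ| = |(220 + j225)/(820 + j225)| = 0.37
|Γ|² = 0.137
P_refl = |Γ|²·P_inc = 29.2 W, P_del = (1 − |Γ|²)·P_inc = 184 W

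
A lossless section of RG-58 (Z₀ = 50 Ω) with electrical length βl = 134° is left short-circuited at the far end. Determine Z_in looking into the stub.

tan(βl) = -1.04
For a short-circuited stub, Z_in = jZ_0·tan(βl)

Z_in ≈ −j51.8 Ω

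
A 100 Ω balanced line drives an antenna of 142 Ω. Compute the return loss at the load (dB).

Γ = (142 − 100)/(142 + 100) = 0.174
RL = −20·log₁₀|Γ| = −20·log₁₀(0.174)

RL ≈ 15.2 dB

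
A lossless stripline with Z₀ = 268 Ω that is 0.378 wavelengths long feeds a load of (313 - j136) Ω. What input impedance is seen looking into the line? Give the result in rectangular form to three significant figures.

βl = 2π × 0.378 = 136°
tan(βl) = tan(136°) = -0.963
Z_in = Z_0·(Z_L + jZ_0·tanβl)/(Z_0 + jZ_L·tanβl)
     = 268·(313 − j394)/(137 − j301)

Z_in ≈ 395 + j98.6 Ω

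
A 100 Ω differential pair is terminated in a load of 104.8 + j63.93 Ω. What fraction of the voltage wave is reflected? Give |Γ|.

Γ = (Z_L − Z_0)/(Z_L + Z_0) = (4.8 + j63.93)/(204.8 + j63.93)
|Γ| = 64.1/215

|Γ| ≈ 0.299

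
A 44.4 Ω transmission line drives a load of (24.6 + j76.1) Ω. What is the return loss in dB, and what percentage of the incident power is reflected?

Γ = (-19.8 + j76.1)/(69 + j76.1), |Γ| = 0.765
RL = −20·log₁₀(0.765) = 2.32 dB
P_refl/P_inc = |Γ|² = 0.586

RL ≈ 2.32 dB; 58.6% of incident power reflected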